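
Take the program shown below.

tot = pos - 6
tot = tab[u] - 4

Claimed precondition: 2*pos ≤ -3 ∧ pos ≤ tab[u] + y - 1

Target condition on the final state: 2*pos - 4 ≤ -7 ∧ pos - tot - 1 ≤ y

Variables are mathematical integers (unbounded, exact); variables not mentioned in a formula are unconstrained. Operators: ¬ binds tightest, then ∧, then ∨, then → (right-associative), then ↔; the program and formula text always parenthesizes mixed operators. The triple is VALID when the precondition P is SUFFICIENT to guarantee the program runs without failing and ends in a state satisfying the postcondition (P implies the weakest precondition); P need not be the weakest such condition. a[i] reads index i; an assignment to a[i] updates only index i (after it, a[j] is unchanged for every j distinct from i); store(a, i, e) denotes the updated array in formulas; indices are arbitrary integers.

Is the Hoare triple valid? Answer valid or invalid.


Working backward. After the program, the postcondition 2*pos - 4 ≤ -7 ∧ pos - tot - 1 ≤ y must hold; in canonical form it is 2*pos ≤ -3 ∧ pos ≤ tot + y + 1.
Before tot := tab[u] - 4: 2*pos ≤ -3 ∧ pos ≤ tab[u] + y - 3
Before tot := pos - 6: 2*pos ≤ -3 ∧ pos ≤ tab[u] + y - 3
The weakest precondition is 2*pos ≤ -3 ∧ pos ≤ tab[u] + y - 3.
Check whether 2*pos ≤ -3 ∧ pos ≤ tab[u] + y - 1 implies it.
Countermodel: at the initial state pos = -2, tab = {[0] = 0, elsewhere 0}, u = 0, y = 0, the precondition holds but the weakest precondition fails.
Answer: invalid


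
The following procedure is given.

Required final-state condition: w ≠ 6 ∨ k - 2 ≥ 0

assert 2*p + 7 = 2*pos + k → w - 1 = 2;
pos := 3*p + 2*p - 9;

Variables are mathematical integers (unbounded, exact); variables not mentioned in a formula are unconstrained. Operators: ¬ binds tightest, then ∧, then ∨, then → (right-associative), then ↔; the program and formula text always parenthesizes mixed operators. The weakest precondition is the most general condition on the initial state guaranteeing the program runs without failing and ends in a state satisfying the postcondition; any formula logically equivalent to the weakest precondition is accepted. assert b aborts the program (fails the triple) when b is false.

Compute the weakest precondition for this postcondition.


Working backward. After the program, the postcondition w ≠ 6 ∨ k - 2 ≥ 0 must hold; in canonical form it is w ≠ 6 ∨ k ≥ 2.
Before pos := 3*p + 2*p - 9: w ≠ 6 ∨ k ≥ 2
Before assert 2*p + 7 = 2*pos + k → w - 1 = 2: (2*p = k + 2*pos - 7 → w = 3) ∧ (w ≠ 6 ∨ k ≥ 2)
Answer: WP = (2*p = k + 2*pos - 7 → w = 3) ∧ (w ≠ 6 ∨ k ≥ 2)


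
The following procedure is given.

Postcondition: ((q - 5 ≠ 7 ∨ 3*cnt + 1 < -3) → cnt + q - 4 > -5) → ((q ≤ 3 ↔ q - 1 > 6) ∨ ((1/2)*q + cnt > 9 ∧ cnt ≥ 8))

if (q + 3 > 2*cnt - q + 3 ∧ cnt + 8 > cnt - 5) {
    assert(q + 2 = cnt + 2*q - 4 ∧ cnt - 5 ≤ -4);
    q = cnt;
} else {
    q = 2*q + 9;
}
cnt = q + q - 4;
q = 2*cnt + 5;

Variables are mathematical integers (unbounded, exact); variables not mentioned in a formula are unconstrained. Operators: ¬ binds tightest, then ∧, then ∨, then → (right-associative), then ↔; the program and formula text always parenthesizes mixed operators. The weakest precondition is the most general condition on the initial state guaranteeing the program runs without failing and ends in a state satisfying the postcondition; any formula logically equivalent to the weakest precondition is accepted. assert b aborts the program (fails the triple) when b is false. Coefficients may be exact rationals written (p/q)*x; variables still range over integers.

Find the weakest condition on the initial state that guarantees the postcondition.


Working backward. After the program, the postcondition ((q - 5 ≠ 7 ∨ 3*cnt + 1 < -3) → cnt + q - 4 > -5) → ((q ≤ 3 ↔ q - 1 > 6) ∨ ((1/2)*q + cnt > 9 ∧ cnt ≥ 8)) must hold; in canonical form it is ((q ≠ 12 ∨ 3*cnt < -4) → cnt + q > -1) → ((q ≤ 3 ↔ q > 7) ∨ (cnt + (1/2)*q > 9 ∧ cnt ≥ 8)).
Before q := 2*cnt + 5: ((2*cnt ≠ 7 ∨ 3*cnt < -4) → 3*cnt > -6) → ((2*cnt ≤ -2 ↔ 2*cnt > 2) ∨ (2*cnt > 13/2 ∧ cnt ≥ 8))
Before cnt := q + q - 4: ((4*q ≠ 15 ∨ 6*q < 8) → 6*q > 6) → ((4*q ≤ 6 ↔ 4*q > 10) ∨ (4*q > 29/2 ∧ 2*q ≥ 12))
Then branch requires cnt + q = 6 ∧ cnt ≤ 1 ∧ (((4*cnt ≠ 15 ∨ 6*cnt < 8) → 6*cnt > 6) → ((4*cnt ≤ 6 ↔ 4*cnt > 10) ∨ (4*cnt > 29/2 ∧ 2*cnt ≥ 12))); else branch requires ((8*q ≠ -21 ∨ 12*q < -46) → 12*q > -48) → ((8*q ≤ -30 ↔ 8*q > -26) ∨ (8*q > -43/2 ∧ 4*q ≥ -6)).
Before the if: (2*q > 2*cnt → (cnt + q = 6 ∧ cnt ≤ 1 ∧ (((4*cnt ≠ 15 ∨ 6*cnt < 8) → 6*cnt > 6) → ((4*cnt ≤ 6 ↔ 4*cnt > 10) ∨ (4*cnt > 29/2 ∧ 2*cnt ≥ 12))))) ∧ ((¬(2*q > 2*cnt)) → (((8*q ≠ -21 ∨ 12*q < -46) → 12*q > -48) → ((8*q ≤ -30 ↔ 8*q > -26) ∨ (8*q > -43/2 ∧ 4*q ≥ -6))))
Answer: WP = (2*q > 2*cnt → (cnt + q = 6 ∧ cnt ≤ 1 ∧ (((4*cnt ≠ 15 ∨ 6*cnt < 8) → 6*cnt > 6) → ((4*cnt ≤ 6 ↔ 4*cnt > 10) ∨ (4*cnt > 29/2 ∧ 2*cnt ≥ 12))))) ∧ ((¬(2*q > 2*cnt)) → (((8*q ≠ -21 ∨ 12*q < -46) → 12*q > -48) → ((8*q ≤ -30 ↔ 8*q > -26) ∨ (8*q > -43/2 ∧ 4*q ≥ -6))))


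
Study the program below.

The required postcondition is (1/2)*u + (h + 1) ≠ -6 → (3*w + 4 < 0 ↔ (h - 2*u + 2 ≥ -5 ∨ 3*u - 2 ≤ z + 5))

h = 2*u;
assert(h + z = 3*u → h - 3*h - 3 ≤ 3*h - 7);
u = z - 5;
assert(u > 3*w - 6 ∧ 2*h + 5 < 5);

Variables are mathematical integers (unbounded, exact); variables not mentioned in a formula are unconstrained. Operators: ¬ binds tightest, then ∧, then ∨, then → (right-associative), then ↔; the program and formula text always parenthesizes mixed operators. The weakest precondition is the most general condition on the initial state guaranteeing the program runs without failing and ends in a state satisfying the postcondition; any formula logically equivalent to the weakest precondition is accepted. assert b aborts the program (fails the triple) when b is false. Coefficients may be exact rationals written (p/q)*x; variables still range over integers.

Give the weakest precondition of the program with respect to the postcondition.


Working backward. After the program, the postcondition (1/2)*u + (h + 1) ≠ -6 → (3*w + 4 < 0 ↔ (h - 2*u + 2 ≥ -5 ∨ 3*u - 2 ≤ z + 5)) must hold; in canonical form it is h + (1/2)*u ≠ -7 → (3*w < -4 ↔ (h ≥ 2*u - 7 ∨ 3*u ≤ z + 7)).
Before assert u > 3*w - 6 ∧ 2*h + 5 < 5: u > 3*w - 6 ∧ 2*h < 0 ∧ (h + (1/2)*u ≠ -7 → (3*w < -4 ↔ (h ≥ 2*u - 7 ∨ 3*u ≤ z + 7)))
Before u := z - 5: z > 3*w - 1 ∧ 2*h < 0 ∧ (h + (1/2)*z ≠ -9/2 → (3*w < -4 ↔ (h ≥ 2*z - 17 ∨ 2*z ≤ 22)))
Before assert h + z = 3*u → h - 3*h - 3 ≤ 3*h - 7: (h + z = 3*u → 5*h ≥ 4) ∧ z > 3*w - 1 ∧ 2*h < 0 ∧ (h + (1/2)*z ≠ -9/2 → (3*w < -4 ↔ (h ≥ 2*z - 17 ∨ 2*z ≤ 22)))
Before h := 2*u: (z = u → 10*u ≥ 4) ∧ z > 3*w - 1 ∧ 4*u < 0 ∧ (2*u + (1/2)*z ≠ -9/2 → (3*w < -4 ↔ (2*u ≥ 2*z - 17 ∨ 2*z ≤ 22)))
Answer: WP = (z = u → 10*u ≥ 4) ∧ z > 3*w - 1 ∧ 4*u < 0 ∧ (2*u + (1/2)*z ≠ -9/2 → (3*w < -4 ↔ (2*u ≥ 2*z - 17 ∨ 2*z ≤ 22)))


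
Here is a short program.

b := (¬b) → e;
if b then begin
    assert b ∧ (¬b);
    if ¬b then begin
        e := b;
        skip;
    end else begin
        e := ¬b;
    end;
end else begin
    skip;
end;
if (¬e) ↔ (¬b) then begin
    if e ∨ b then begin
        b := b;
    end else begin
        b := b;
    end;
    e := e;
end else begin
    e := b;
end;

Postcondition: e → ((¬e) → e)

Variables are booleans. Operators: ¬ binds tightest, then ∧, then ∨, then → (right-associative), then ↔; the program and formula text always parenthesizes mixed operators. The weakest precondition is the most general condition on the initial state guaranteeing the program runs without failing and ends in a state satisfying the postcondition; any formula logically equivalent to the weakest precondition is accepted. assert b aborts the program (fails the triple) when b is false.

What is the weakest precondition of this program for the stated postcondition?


Working backward. After the program, e → ((¬e) → e) must hold.
Then branch requires ((e ∨ b) → (e → ((¬e) → e))) ∧ ((¬(e ∨ b)) → (e → ((¬e) → e))); else branch requires b → ((¬b) → b).
Before the if: (((¬e) ↔ (¬b)) → (((e ∨ b) → (e → ((¬e) → e))) ∧ ((¬(e ∨ b)) → (e → ((¬e) → e))))) ∧ ((¬((¬e) ↔ (¬b))) → (b → ((¬b) → b)))
Then branch requires false; else branch requires (((¬e) ↔ (¬b)) → (((e ∨ b) → (e → ((¬e) → e))) ∧ ((¬(e ∨ b)) → (e → ((¬e) → e))))) ∧ ((¬((¬e) ↔ (¬b))) → (b → ((¬b) → b))).
Before the if: (¬b) ∧ ((¬b) → ((((¬e) ↔ (¬b)) → (((e ∨ b) → (e → ((¬e) → e))) ∧ ((¬(e ∨ b)) → (e → ((¬e) → e))))) ∧ ((¬((¬e) ↔ (¬b))) → (b → ((¬b) → b)))))
Before b := (¬b) → e: (¬((¬b) → e)) ∧ ((¬((¬b) → e)) → ((((¬e) ↔ (¬((¬b) → e))) → (((e ∨ ((¬b) → e)) → (e → ((¬e) → e))) ∧ ((¬(e ∨ ((¬b) → e))) → (e → ((¬e) → e))))) ∧ ((¬((¬e) ↔ (¬((¬b) → e)))) → (((¬b) → e) → ((¬((¬b) → e)) → ((¬b) → e))))))
Answer: WP = (¬((¬b) → e)) ∧ ((¬((¬b) → e)) → ((((¬e) ↔ (¬((¬b) → e))) → (((e ∨ ((¬b) → e)) → (e → ((¬e) → e))) ∧ ((¬(e ∨ ((¬b) → e))) → (e → ((¬e) → e))))) ∧ ((¬((¬e) ↔ (¬((¬b) → e)))) → (((¬b) → e) → ((¬((¬b) → e)) → ((¬b) → e))))))


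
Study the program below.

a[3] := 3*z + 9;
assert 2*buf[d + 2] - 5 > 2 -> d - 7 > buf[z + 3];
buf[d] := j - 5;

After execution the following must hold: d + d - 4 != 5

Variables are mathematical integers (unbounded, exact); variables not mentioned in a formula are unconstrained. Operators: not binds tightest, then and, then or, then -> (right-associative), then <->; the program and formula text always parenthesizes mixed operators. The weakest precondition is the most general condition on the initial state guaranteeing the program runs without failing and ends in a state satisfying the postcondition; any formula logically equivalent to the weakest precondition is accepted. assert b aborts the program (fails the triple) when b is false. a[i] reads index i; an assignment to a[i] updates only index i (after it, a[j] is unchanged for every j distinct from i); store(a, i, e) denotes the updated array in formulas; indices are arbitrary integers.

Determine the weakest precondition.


Working backward. After the program, the postcondition d + d - 4 != 5 must hold; in canonical form it is 2*d != 9.
Before buf[d] := j - 5: 2*d != 9
Before assert 2*buf[d + 2] - 5 > 2 -> d - 7 > buf[z + 3]: (2*buf[d + 2] > 7 -> d > buf[z + 3] + 7) and 2*d != 9
Before a[3] := 3*z + 9: (2*buf[d + 2] > 7 -> d > buf[z + 3] + 7) and 2*d != 9
Answer: WP = (2*buf[d + 2] > 7 -> d > buf[z + 3] + 7) and 2*d != 9


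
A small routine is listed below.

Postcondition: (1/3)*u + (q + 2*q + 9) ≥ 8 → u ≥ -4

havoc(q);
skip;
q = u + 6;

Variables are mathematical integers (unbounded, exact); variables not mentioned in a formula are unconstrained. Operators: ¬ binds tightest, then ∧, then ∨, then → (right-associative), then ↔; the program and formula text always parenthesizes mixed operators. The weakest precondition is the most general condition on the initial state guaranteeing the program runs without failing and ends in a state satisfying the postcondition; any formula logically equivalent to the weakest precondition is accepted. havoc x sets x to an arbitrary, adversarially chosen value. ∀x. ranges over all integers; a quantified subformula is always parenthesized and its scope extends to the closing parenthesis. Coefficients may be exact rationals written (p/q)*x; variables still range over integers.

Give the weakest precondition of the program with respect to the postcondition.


Working backward. After the program, the postcondition (1/3)*u + (q + 2*q + 9) ≥ 8 → u ≥ -4 must hold; in canonical form it is 3*q + (1/3)*u ≥ -1 → u ≥ -4.
Before q := u + 6: (10/3)*u ≥ -19 → u ≥ -4
Before skip: (10/3)*u ≥ -19 → u ≥ -4
Before havoc q: (10/3)*u ≥ -19 → u ≥ -4
Answer: WP = (10/3)*u ≥ -19 → u ≥ -4


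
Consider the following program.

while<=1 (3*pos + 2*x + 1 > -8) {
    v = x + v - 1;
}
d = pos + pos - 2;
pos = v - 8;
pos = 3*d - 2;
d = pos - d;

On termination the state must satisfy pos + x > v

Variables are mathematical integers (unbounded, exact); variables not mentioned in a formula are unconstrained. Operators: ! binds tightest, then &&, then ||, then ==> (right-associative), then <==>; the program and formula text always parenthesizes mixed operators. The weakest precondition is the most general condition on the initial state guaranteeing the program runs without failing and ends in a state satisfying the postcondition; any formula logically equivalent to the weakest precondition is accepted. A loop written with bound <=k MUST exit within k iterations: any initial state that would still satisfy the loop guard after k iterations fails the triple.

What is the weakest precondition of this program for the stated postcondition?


Working backward. After the program, pos + x > v must hold.
Before d := pos - d: pos + x > v
Before pos := 3*d - 2: 3*d + x > v + 2
Before pos := v - 8: 3*d + x > v + 2
Before d := pos + pos - 2: 6*pos + x > v + 8
Before the loop (bound <=1), unroll the exhaustion recursion (WP_0 = exit-now case; WP_j = one more guarded iteration, up to j = 1):
  WP_0: (!(3*pos + 2*x > -9)) && 6*pos + x > v + 8
  WP_1: (3*pos + 2*x > -9 ==> ((!(3*pos + 2*x > -9)) && 6*pos > v + 7)) && ((!(3*pos + 2*x > -9)) ==> 6*pos + x > v + 8)
So before the loop: (3*pos + 2*x > -9 ==> ((!(3*pos + 2*x > -9)) && 6*pos > v + 7)) && ((!(3*pos + 2*x > -9)) ==> 6*pos + x > v + 8)
Answer: WP = (3*pos + 2*x > -9 ==> ((!(3*pos + 2*x > -9)) && 6*pos > v + 7)) && ((!(3*pos + 2*x > -9)) ==> 6*pos + x > v + 8)


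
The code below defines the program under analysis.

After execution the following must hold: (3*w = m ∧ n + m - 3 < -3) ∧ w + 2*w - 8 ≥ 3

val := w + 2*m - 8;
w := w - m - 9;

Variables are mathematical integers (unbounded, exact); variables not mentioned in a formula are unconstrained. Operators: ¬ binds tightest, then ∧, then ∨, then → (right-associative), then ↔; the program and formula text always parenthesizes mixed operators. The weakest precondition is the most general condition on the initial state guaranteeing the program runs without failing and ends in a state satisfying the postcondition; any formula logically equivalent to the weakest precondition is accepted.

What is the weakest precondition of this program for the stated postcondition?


Working backward. After the program, the postcondition (3*w = m ∧ n + m - 3 < -3) ∧ w + 2*w - 8 ≥ 3 must hold; in canonical form it is 3*w = m ∧ m + n < 0 ∧ 3*w ≥ 11.
Before w := w - m - 9: 3*w = 4*m + 27 ∧ m + n < 0 ∧ 3*w ≥ 3*m + 38
Before val := w + 2*m - 8: 3*w = 4*m + 27 ∧ m + n < 0 ∧ 3*w ≥ 3*m + 38
Answer: WP = 3*w = 4*m + 27 ∧ m + n < 0 ∧ 3*w ≥ 3*m + 38


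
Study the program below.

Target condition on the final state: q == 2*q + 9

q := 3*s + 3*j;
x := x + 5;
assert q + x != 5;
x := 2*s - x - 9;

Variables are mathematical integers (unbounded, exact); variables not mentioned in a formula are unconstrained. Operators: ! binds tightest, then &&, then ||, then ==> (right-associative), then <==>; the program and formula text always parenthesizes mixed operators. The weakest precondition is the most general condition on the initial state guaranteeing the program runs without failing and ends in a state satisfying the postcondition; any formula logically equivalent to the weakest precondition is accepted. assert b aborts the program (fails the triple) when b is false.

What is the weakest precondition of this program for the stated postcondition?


Working backward. After the program, the postcondition q == 2*q + 9 must hold; in canonical form it is q == -9.
Before x := 2*s - x - 9: q == -9
Before assert q + x != 5: q + x != 5 && q == -9
Before x := x + 5: q + x != 0 && q == -9
Before q := 3*s + 3*j: 3*j + 3*s + x != 0 && 3*j + 3*s == -9
Answer: WP = 3*j + 3*s + x != 0 && 3*j + 3*s == -9


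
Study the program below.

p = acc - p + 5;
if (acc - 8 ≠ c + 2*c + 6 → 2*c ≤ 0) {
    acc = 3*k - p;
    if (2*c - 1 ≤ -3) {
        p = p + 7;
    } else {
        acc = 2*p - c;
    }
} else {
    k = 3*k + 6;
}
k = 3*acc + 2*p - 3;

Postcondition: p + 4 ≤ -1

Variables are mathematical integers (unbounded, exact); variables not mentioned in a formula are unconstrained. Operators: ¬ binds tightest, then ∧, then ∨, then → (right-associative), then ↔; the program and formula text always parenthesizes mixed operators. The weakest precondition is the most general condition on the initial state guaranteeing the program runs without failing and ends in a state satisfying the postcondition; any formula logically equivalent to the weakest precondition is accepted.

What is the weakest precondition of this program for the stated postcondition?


Working backward. After the program, the postcondition p + 4 ≤ -1 must hold; in canonical form it is p ≤ -5.
Before k := 3*acc + 2*p - 3: p ≤ -5
Then branch requires (2*c ≤ -2 → p ≤ -12) ∧ ((¬(2*c ≤ -2)) → p ≤ -5); else branch requires p ≤ -5.
Before the if: ((acc ≠ 3*c + 14 → 2*c ≤ 0) → ((2*c ≤ -2 → p ≤ -12) ∧ ((¬(2*c ≤ -2)) → p ≤ -5))) ∧ ((¬(acc ≠ 3*c + 14 → 2*c ≤ 0)) → p ≤ -5)
Before p := acc - p + 5: ((acc ≠ 3*c + 14 → 2*c ≤ 0) → ((2*c ≤ -2 → acc ≤ p - 17) ∧ ((¬(2*c ≤ -2)) → acc ≤ p - 10))) ∧ ((¬(acc ≠ 3*c + 14 → 2*c ≤ 0)) → acc ≤ p - 10)
Answer: WP = ((acc ≠ 3*c + 14 → 2*c ≤ 0) → ((2*c ≤ -2 → acc ≤ p - 17) ∧ ((¬(2*c ≤ -2)) → acc ≤ p - 10))) ∧ ((¬(acc ≠ 3*c + 14 → 2*c ≤ 0)) → acc ≤ p - 10)


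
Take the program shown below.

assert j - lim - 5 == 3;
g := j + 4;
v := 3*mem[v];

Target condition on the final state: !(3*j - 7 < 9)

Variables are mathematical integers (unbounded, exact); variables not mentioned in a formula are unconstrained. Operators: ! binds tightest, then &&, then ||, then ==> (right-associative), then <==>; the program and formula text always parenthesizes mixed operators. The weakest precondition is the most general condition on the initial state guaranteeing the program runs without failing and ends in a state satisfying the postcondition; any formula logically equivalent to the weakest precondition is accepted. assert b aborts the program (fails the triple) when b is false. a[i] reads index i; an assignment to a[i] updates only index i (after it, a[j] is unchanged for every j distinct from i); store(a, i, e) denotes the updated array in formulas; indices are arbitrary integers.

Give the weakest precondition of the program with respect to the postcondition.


Working backward. After the program, the postcondition !(3*j - 7 < 9) must hold; in canonical form it is !(3*j < 16).
Before v := 3*mem[v]: !(3*j < 16)
Before g := j + 4: !(3*j < 16)
Before assert j - lim - 5 == 3: j == lim + 8 && (!(3*j < 16))
Answer: WP = j == lim + 8 && (!(3*j < 16))


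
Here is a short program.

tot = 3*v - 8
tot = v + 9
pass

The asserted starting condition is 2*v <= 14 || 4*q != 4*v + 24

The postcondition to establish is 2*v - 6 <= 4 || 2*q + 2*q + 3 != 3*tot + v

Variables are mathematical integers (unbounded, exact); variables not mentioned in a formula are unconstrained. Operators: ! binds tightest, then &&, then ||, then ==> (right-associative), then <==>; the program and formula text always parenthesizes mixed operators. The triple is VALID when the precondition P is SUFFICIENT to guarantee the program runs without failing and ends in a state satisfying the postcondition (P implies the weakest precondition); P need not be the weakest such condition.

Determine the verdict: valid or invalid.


Working backward. After the program, the postcondition 2*v - 6 <= 4 || 2*q + 2*q + 3 != 3*tot + v must hold; in canonical form it is 2*v <= 10 || 4*q != 3*tot + v - 3.
Before skip: 2*v <= 10 || 4*q != 3*tot + v - 3
Before tot := v + 9: 2*v <= 10 || 4*q != 4*v + 24
Before tot := 3*v - 8: 2*v <= 10 || 4*q != 4*v + 24
The weakest precondition is 2*v <= 10 || 4*q != 4*v + 24.
Check whether 2*v <= 14 || 4*q != 4*v + 24 implies it.
Countermodel: at the initial state q = 13, v = 7, the precondition holds but the weakest precondition fails.
Answer: invalid


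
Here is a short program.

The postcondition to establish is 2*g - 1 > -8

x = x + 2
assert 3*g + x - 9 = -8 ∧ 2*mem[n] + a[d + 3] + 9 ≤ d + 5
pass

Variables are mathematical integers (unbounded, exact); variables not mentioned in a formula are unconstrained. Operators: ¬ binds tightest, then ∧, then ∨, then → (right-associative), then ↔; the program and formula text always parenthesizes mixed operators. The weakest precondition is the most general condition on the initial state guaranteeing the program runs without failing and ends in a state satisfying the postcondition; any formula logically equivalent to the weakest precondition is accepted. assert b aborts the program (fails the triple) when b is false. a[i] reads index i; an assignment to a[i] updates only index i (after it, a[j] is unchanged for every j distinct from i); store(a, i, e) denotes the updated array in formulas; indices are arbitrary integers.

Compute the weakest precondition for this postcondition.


Working backward. After the program, the postcondition 2*g - 1 > -8 must hold; in canonical form it is 2*g > -7.
Before skip: 2*g > -7
Before assert 3*g + x - 9 = -8 ∧ 2*mem[n] + a[d + 3] + 9 ≤ d + 5: 3*g + x = 1 ∧ a[d + 3] + 2*mem[n] ≤ d - 4 ∧ 2*g > -7
Before x := x + 2: 3*g + x = -1 ∧ a[d + 3] + 2*mem[n] ≤ d - 4 ∧ 2*g > -7
Answer: WP = 3*g + x = -1 ∧ a[d + 3] + 2*mem[n] ≤ d - 4 ∧ 2*g > -7


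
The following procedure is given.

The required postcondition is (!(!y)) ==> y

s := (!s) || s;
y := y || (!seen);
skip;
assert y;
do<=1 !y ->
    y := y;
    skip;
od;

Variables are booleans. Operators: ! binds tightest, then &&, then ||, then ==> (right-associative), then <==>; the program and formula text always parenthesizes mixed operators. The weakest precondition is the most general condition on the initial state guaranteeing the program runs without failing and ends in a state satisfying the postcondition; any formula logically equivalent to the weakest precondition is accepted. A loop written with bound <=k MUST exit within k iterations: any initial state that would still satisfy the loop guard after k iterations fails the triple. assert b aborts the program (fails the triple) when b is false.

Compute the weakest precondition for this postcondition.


Working backward. After the program, the postcondition (!(!y)) ==> y must hold; in canonical form it is true.
Before the loop (bound <=1), unroll the exhaustion recursion (WP_0 = exit-now case; WP_j = one more guarded iteration, up to j = 1):
  WP_0: y
  WP_1: (!y) ==> y
So before the loop: (!y) ==> y
Before assert y: y && ((!y) ==> y)
Before skip: y && ((!y) ==> y)
Before y := y || (!seen): (y || (!seen)) && ((!(y || (!seen))) ==> (y || (!seen)))
Before s := (!s) || s: (y || (!seen)) && ((!(y || (!seen))) ==> (y || (!seen)))
Answer: WP = (y || (!seen)) && ((!(y || (!seen))) ==> (y || (!seen)))


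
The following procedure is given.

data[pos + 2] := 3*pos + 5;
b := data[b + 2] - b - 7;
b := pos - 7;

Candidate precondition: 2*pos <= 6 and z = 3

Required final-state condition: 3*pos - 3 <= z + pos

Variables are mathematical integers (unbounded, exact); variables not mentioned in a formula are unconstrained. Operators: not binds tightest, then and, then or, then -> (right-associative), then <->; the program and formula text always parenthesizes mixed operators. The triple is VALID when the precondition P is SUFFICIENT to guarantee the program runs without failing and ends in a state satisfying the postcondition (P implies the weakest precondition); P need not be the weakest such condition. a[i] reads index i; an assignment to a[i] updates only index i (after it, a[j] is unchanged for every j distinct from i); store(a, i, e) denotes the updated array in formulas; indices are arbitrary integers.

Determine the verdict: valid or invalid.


Working backward. After the program, the postcondition 3*pos - 3 <= z + pos must hold; in canonical form it is 2*pos <= z + 3.
Before b := pos - 7: 2*pos <= z + 3
Before b := data[b + 2] - b - 7: 2*pos <= z + 3
Before data[pos + 2] := 3*pos + 5: 2*pos <= z + 3
The weakest precondition is 2*pos <= z + 3.
Check whether 2*pos <= 6 and z = 3 implies it.
Every state satisfying the precondition satisfies the weakest precondition: the implication holds.
Answer: valid


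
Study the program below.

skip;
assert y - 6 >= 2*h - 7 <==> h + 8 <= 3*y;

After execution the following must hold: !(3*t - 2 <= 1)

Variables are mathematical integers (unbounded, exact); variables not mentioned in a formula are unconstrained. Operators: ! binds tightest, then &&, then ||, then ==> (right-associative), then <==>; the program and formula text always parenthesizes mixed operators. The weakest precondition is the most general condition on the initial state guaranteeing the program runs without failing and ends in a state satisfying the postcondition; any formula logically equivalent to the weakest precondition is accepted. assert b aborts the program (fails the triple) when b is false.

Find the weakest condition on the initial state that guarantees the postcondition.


Working backward. After the program, the postcondition !(3*t - 2 <= 1) must hold; in canonical form it is !(3*t <= 3).
Before assert y - 6 >= 2*h - 7 <==> h + 8 <= 3*y: (y >= 2*h - 1 <==> h <= 3*y - 8) && (!(3*t <= 3))
Before skip: (y >= 2*h - 1 <==> h <= 3*y - 8) && (!(3*t <= 3))
Answer: WP = (y >= 2*h - 1 <==> h <= 3*y - 8) && (!(3*t <= 3))


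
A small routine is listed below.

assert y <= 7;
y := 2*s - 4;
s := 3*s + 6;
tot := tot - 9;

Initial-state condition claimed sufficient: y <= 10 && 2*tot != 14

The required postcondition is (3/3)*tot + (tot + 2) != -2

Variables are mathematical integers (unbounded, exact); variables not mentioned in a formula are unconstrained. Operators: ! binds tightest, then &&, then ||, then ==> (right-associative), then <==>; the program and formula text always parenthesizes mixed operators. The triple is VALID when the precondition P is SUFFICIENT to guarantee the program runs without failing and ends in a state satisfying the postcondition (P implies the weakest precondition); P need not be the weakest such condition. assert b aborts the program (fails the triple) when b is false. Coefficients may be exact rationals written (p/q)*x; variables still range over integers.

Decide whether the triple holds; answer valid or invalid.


Working backward. After the program, the postcondition (3/3)*tot + (tot + 2) != -2 must hold; in canonical form it is 2*tot != -4.
Before tot := tot - 9: 2*tot != 14
Before s := 3*s + 6: 2*tot != 14
Before y := 2*s - 4: 2*tot != 14
Before assert y <= 7: y <= 7 && 2*tot != 14
The weakest precondition is y <= 7 && 2*tot != 14.
Check whether y <= 10 && 2*tot != 14 implies it.
Countermodel: at the initial state tot = 8, y = 8, the precondition holds but the weakest precondition fails.
Answer: invalid


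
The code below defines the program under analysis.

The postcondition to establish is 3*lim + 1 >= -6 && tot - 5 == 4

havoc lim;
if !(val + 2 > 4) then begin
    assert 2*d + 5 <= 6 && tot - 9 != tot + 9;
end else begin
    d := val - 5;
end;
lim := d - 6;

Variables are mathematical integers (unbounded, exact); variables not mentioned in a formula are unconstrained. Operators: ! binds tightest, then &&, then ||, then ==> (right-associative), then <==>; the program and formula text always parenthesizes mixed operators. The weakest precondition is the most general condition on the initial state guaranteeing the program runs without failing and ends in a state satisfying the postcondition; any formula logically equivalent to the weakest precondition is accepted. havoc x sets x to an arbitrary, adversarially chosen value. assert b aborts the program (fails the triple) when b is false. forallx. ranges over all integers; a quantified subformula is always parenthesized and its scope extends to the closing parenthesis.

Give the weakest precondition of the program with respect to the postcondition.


Working backward. After the program, the postcondition 3*lim + 1 >= -6 && tot - 5 == 4 must hold; in canonical form it is 3*lim >= -7 && tot == 9.
Before lim := d - 6: 3*d >= 11 && tot == 9
Then branch requires 2*d <= 1 && 3*d >= 11 && tot == 9; else branch requires 3*val >= 26 && tot == 9.
Before the if: ((!(val > 2)) ==> (2*d <= 1 && 3*d >= 11 && tot == 9)) && (val > 2 ==> (3*val >= 26 && tot == 9))
Before havoc lim: ((!(val > 2)) ==> (2*d <= 1 && 3*d >= 11 && tot == 9)) && (val > 2 ==> (3*val >= 26 && tot == 9))
Answer: WP = ((!(val > 2)) ==> (2*d <= 1 && 3*d >= 11 && tot == 9)) && (val > 2 ==> (3*val >= 26 && tot == 9))


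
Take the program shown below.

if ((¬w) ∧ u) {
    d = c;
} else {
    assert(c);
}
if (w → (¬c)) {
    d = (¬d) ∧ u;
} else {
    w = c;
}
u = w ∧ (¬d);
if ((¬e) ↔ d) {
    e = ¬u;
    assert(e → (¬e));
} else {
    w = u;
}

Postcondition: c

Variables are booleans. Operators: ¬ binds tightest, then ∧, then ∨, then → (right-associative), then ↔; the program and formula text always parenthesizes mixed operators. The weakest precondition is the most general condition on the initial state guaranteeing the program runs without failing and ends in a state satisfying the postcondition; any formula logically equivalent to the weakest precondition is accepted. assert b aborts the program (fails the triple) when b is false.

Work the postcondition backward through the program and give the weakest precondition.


Working backward. After the program, c must hold.
Then branch requires ((¬u) → u) ∧ c; else branch requires c.
Before the if: (((¬e) ↔ d) → (((¬u) → u) ∧ c)) ∧ ((¬((¬e) ↔ d)) → c)
Before u := w ∧ (¬d): (((¬e) ↔ d) → (((¬(w ∧ (¬d))) → (w ∧ (¬d))) ∧ c)) ∧ ((¬((¬e) ↔ d)) → c)
Then branch requires (((¬e) ↔ ((¬d) ∧ u)) → (((¬(w ∧ (¬((¬d) ∧ u)))) → (w ∧ (¬((¬d) ∧ u)))) ∧ c)) ∧ ((¬((¬e) ↔ ((¬d) ∧ u))) → c); else branch requires (((¬e) ↔ d) → (((¬(c ∧ (¬d))) → (c ∧ (¬d))) ∧ c)) ∧ ((¬((¬e) ↔ d)) → c).
Before the if: ((w → (¬c)) → ((((¬e) ↔ ((¬d) ∧ u)) → (((¬(w ∧ (¬((¬d) ∧ u)))) → (w ∧ (¬((¬d) ∧ u)))) ∧ c)) ∧ ((¬((¬e) ↔ ((¬d) ∧ u))) → c))) ∧ ((¬(w → (¬c))) → ((((¬e) ↔ d) → (((¬(c ∧ (¬d))) → (c ∧ (¬d))) ∧ c)) ∧ ((¬((¬e) ↔ d)) → c)))
Then branch requires ((w → (¬c)) → ((((¬e) ↔ ((¬c) ∧ u)) → (((¬(w ∧ (¬((¬c) ∧ u)))) → (w ∧ (¬((¬c) ∧ u)))) ∧ c)) ∧ ((¬((¬e) ↔ ((¬c) ∧ u))) → c))) ∧ ((¬(w → (¬c))) → ((¬((¬e) ↔ c)) ∧ ((¬((¬e) ↔ c)) → c))); else branch requires c ∧ ((w → (¬c)) → ((((¬e) ↔ ((¬d) ∧ u)) → (((¬(w ∧ (¬((¬d) ∧ u)))) → (w ∧ (¬((¬d) ∧ u)))) ∧ c)) ∧ ((¬((¬e) ↔ ((¬d) ∧ u))) → c))) ∧ ((¬(w → (¬c))) → ((((¬e) ↔ d) → (((¬(c ∧ (¬d))) → (c ∧ (¬d))) ∧ c)) ∧ ((¬((¬e) ↔ d)) → c))).
Before the if: (((¬w) ∧ u) → (((w → (¬c)) → ((((¬e) ↔ ((¬c) ∧ u)) → (((¬(w ∧ (¬((¬c) ∧ u)))) → (w ∧ (¬((¬c) ∧ u)))) ∧ c)) ∧ ((¬((¬e) ↔ ((¬c) ∧ u))) → c))) ∧ ((¬(w → (¬c))) → ((¬((¬e) ↔ c)) ∧ ((¬((¬e) ↔ c)) → c))))) ∧ ((¬((¬w) ∧ u)) → (c ∧ ((w → (¬c)) → ((((¬e) ↔ ((¬d) ∧ u)) → (((¬(w ∧ (¬((¬d) ∧ u)))) → (w ∧ (¬((¬d) ∧ u)))) ∧ c)) ∧ ((¬((¬e) ↔ ((¬d) ∧ u))) → c))) ∧ ((¬(w → (¬c))) → ((((¬e) ↔ d) → (((¬(c ∧ (¬d))) → (c ∧ (¬d))) ∧ c)) ∧ ((¬((¬e) ↔ d)) → c)))))
Answer: WP = (((¬w) ∧ u) → (((w → (¬c)) → ((((¬e) ↔ ((¬c) ∧ u)) → (((¬(w ∧ (¬((¬c) ∧ u)))) → (w ∧ (¬((¬c) ∧ u)))) ∧ c)) ∧ ((¬((¬e) ↔ ((¬c) ∧ u))) → c))) ∧ ((¬(w → (¬c))) → ((¬((¬e) ↔ c)) ∧ ((¬((¬e) ↔ c)) → c))))) ∧ ((¬((¬w) ∧ u)) → (c ∧ ((w → (¬c)) → ((((¬e) ↔ ((¬d) ∧ u)) → (((¬(w ∧ (¬((¬d) ∧ u)))) → (w ∧ (¬((¬d) ∧ u)))) ∧ c)) ∧ ((¬((¬e) ↔ ((¬d) ∧ u))) → c))) ∧ ((¬(w → (¬c))) → ((((¬e) ↔ d) → (((¬(c ∧ (¬d))) → (c ∧ (¬d))) ∧ c)) ∧ ((¬((¬e) ↔ d)) → c)))))


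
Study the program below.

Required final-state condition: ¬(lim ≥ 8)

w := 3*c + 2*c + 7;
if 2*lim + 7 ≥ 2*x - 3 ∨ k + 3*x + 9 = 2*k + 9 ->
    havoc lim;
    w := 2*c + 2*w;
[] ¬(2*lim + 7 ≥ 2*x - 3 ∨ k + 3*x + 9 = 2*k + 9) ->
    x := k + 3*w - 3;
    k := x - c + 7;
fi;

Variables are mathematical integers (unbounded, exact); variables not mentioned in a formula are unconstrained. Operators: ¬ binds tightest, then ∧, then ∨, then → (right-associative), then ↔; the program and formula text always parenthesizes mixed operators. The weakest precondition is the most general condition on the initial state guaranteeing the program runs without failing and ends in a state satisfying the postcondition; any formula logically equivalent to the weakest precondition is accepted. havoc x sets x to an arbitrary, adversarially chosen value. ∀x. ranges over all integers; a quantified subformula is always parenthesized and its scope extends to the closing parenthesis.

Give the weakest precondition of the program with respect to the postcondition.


Working backward. After the program, ¬(lim ≥ 8) must hold.
Then branch requires ∀lim_1. (¬(lim_1 ≥ 8)); else branch requires ¬(lim ≥ 8).
Before the if: ((2*lim ≥ 2*x - 10 ∨ 3*x = k) → (∀lim_1. (¬(lim_1 ≥ 8)))) ∧ ((¬(2*lim ≥ 2*x - 10 ∨ 3*x = k)) → (¬(lim ≥ 8)))
Before w := 3*c + 2*c + 7: ((2*lim ≥ 2*x - 10 ∨ 3*x = k) → (∀lim_1. (¬(lim_1 ≥ 8)))) ∧ ((¬(2*lim ≥ 2*x - 10 ∨ 3*x = k)) → (¬(lim ≥ 8)))
Answer: WP = ((2*lim ≥ 2*x - 10 ∨ 3*x = k) → (∀lim_1. (¬(lim_1 ≥ 8)))) ∧ ((¬(2*lim ≥ 2*x - 10 ∨ 3*x = k)) → (¬(lim ≥ 8)))


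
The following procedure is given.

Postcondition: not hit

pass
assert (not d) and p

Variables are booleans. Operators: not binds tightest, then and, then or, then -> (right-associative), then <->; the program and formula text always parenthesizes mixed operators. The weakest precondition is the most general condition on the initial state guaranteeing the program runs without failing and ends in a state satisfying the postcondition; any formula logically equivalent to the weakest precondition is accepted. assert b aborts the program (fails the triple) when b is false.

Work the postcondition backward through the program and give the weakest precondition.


Working backward. After the program, not hit must hold.
Before assert (not d) and p: (not d) and p and (not hit)
Before skip: (not d) and p and (not hit)
Answer: WP = (not d) and p and (not hit)


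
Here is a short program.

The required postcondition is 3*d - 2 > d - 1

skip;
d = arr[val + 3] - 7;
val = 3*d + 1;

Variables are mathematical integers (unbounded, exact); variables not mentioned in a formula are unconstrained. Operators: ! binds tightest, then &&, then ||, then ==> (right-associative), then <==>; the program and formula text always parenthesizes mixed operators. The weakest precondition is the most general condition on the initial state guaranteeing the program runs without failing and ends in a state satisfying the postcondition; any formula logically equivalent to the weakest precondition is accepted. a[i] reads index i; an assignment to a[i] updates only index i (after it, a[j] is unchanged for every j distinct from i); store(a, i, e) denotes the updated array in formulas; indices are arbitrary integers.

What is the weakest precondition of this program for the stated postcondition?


Working backward. After the program, the postcondition 3*d - 2 > d - 1 must hold; in canonical form it is 2*d > 1.
Before val := 3*d + 1: 2*d > 1
Before d := arr[val + 3] - 7: 2*arr[val + 3] > 15
Before skip: 2*arr[val + 3] > 15
Answer: WP = 2*arr[val + 3] > 15


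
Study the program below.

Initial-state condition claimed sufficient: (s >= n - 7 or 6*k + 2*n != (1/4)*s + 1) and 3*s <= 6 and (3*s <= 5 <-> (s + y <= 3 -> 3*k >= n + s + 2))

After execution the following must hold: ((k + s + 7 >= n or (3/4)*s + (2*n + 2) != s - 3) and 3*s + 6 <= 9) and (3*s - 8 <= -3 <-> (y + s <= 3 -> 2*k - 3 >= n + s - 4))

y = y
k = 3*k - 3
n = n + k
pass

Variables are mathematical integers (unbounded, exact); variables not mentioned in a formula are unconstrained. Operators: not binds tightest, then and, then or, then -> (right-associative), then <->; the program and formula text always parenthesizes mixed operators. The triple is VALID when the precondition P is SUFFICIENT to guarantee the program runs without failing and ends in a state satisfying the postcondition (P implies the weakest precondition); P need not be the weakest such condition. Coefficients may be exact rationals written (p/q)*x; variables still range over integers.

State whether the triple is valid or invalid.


Working backward. After the program, the postcondition ((k + s + 7 >= n or (3/4)*s + (2*n + 2) != s - 3) and 3*s + 6 <= 9) and (3*s - 8 <= -3 <-> (y + s <= 3 -> 2*k - 3 >= n + s - 4)) must hold; in canonical form it is (k + s >= n - 7 or 2*n != (1/4)*s - 5) and 3*s <= 3 and (3*s <= 5 <-> (s + y <= 3 -> 2*k >= n + s - 1)).
Before skip: (k + s >= n - 7 or 2*n != (1/4)*s - 5) and 3*s <= 3 and (3*s <= 5 <-> (s + y <= 3 -> 2*k >= n + s - 1))
Before n := n + k: (s >= n - 7 or 2*k + 2*n != (1/4)*s - 5) and 3*s <= 3 and (3*s <= 5 <-> (s + y <= 3 -> k >= n + s - 1))
Before k := 3*k - 3: (s >= n - 7 or 6*k + 2*n != (1/4)*s + 1) and 3*s <= 3 and (3*s <= 5 <-> (s + y <= 3 -> 3*k >= n + s + 2))
Before y := y: (s >= n - 7 or 6*k + 2*n != (1/4)*s + 1) and 3*s <= 3 and (3*s <= 5 <-> (s + y <= 3 -> 3*k >= n + s + 2))
The weakest precondition is (s >= n - 7 or 6*k + 2*n != (1/4)*s + 1) and 3*s <= 3 and (3*s <= 5 <-> (s + y <= 3 -> 3*k >= n + s + 2)).
Check whether (s >= n - 7 or 6*k + 2*n != (1/4)*s + 1) and 3*s <= 6 and (3*s <= 5 <-> (s + y <= 3 -> 3*k >= n + s + 2)) implies it.
Countermodel: at the initial state k = 0, n = 0, s = 2, y = 1, the precondition holds but the weakest precondition fails.
Answer: invalid


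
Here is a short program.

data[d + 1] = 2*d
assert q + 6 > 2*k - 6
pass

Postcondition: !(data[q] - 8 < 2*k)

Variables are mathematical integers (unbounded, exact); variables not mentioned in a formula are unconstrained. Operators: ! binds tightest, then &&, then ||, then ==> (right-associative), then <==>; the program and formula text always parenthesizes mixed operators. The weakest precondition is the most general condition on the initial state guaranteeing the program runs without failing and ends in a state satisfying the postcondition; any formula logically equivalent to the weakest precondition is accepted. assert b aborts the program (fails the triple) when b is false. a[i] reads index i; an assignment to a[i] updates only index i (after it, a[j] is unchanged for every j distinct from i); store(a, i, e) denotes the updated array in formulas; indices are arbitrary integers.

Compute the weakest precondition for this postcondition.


Working backward. After the program, the postcondition !(data[q] - 8 < 2*k) must hold; in canonical form it is !(data[q] < 2*k + 8).
Before skip: !(data[q] < 2*k + 8)
Before assert q + 6 > 2*k - 6: q > 2*k - 12 && (!(data[q] < 2*k + 8))
Before data[d + 1] := 2*d: q > 2*k - 12 && (!(store(data, d + 1, 2*d)[q] < 2*k + 8))
Answer: WP = q > 2*k - 12 && (!(store(data, d + 1, 2*d)[q] < 2*k + 8))


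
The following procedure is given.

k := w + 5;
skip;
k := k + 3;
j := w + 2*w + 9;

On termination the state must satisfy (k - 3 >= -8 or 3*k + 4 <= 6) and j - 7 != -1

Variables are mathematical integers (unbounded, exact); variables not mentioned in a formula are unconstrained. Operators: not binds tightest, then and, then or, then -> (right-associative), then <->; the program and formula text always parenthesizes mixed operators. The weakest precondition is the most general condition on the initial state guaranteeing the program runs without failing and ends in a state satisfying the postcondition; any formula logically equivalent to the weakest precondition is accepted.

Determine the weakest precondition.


Working backward. After the program, the postcondition (k - 3 >= -8 or 3*k + 4 <= 6) and j - 7 != -1 must hold; in canonical form it is (k >= -5 or 3*k <= 2) and j != 6.
Before j := w + 2*w + 9: (k >= -5 or 3*k <= 2) and 3*w != -3
Before k := k + 3: (k >= -8 or 3*k <= -7) and 3*w != -3
Before skip: (k >= -8 or 3*k <= -7) and 3*w != -3
Before k := w + 5: (w >= -13 or 3*w <= -22) and 3*w != -3
Answer: WP = (w >= -13 or 3*w <= -22) and 3*w != -3
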